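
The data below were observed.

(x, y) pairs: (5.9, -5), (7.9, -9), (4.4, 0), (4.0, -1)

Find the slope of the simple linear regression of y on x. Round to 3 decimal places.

n = 4, Σx = 22.2, Σy = -15, Σxy = -104.6, Σx² = 132.58
Sxx = Σx² − (Σx)²/n = 132.58 − 123.21 = 9.37
Sxy = Σxy − (Σx)(Σy)/n = -104.6 − (-83.25) = -21.35
b = Sxy/Sxx = -21.35/9.37 = -2.278549

-2.279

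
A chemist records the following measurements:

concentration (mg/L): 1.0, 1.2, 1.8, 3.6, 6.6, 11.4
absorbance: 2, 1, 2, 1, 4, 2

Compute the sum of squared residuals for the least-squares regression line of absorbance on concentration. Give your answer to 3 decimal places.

5.149

n = 6, Σx = 25.6, Σy = 12, Σxy = 59.6, Σx² = 192.16, Σy² = 30
Sxx = Σx² − (Σx)²/n = 192.16 − 109.226667 = 82.933333
Sxy = Σxy − (Σx)(Σy)/n = 59.6 − 51.2 = 8.4
Syy = Σy² − (Σy)²/n = 30 − 24 = 6
b = Sxy/Sxx = 8.4/82.933333 = 0.101286
SSE = Syy − b·Sxy = 6 − 0.101286·8.4 = 5.149196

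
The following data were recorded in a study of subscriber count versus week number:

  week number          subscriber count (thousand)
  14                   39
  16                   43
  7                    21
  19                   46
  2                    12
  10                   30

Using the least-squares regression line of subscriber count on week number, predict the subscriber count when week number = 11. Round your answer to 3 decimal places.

31.126

n = 6, Σx = 68, Σy = 191, Σxy = 2579, Σx² = 966
Sxx = Σx² − (Σx)²/n = 966 − 770.666667 = 195.333333
Sxy = Σxy − (Σx)(Σy)/n = 2579 − 2164.666667 = 414.333333
b = Sxy/Sxx = 414.333333/195.333333 = 2.121160
a = ȳ − b·x̄ = 31.833333 − 2.121160·11.333333 = 7.793515
ŷ(11) = a + b·11 = 7.793515 + 2.121160·11 = 31.126280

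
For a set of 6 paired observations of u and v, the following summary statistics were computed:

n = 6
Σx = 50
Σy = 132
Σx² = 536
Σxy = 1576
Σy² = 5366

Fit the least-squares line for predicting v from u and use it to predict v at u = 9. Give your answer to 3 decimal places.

Sxx = Σx² − (Σx)²/n = 536 − 416.666667 = 119.333333
Sxy = Σxy − (Σx)(Σy)/n = 1576 − 1100 = 476
b = Sxy/Sxx = 476/119.333333 = 3.988827
a = ȳ − b·x̄ = 22 − 3.988827·8.333333 = -11.240223
ŷ(9) = a + b·9 = -11.240223 + 3.988827·9 = 24.659218

24.659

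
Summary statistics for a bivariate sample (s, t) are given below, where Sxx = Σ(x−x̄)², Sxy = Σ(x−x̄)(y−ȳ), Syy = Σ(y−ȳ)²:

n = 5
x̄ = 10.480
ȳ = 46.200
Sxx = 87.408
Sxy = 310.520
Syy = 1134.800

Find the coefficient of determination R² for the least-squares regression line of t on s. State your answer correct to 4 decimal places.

R² = Sxy²/(Sxx·Syy) = (310.52)²/(87.408·1134.8) = 0.972095

0.9721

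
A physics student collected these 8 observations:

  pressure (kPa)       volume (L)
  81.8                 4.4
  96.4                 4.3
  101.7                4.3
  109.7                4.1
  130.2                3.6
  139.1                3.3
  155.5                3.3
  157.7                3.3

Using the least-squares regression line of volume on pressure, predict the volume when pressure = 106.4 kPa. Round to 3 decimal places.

n = 8, Σx = 972.1, Σy = 30.6, Σxy = 3622.83, Σx² = 123711.57
Sxx = Σx² − (Σx)²/n = 123711.57 − 118122.30125 = 5589.26875
Sxy = Σxy − (Σx)(Σy)/n = 3622.83 − 3718.2825 = -95.4525
b = Sxy/Sxx = -95.4525/5589.26875 = -0.017078
a = ȳ − b·x̄ = 3.825 − (-0.017078)·121.5125 = 5.900168
ŷ(106.4) = a + b·106.4 = 5.900168 + (-0.017078)·106.4 = 4.083088

4.083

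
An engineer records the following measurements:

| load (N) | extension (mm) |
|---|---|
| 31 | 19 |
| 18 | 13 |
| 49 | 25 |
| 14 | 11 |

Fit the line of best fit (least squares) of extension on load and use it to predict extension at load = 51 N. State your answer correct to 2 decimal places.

26.19

n = 4, Σx = 112, Σy = 68, Σxy = 2202, Σx² = 3882
Sxx = Σx² − (Σx)²/n = 3882 − 3136 = 746
Sxy = Σxy − (Σx)(Σy)/n = 2202 − 1904 = 298
b = Sxy/Sxx = 298/746 = 0.399464
a = ȳ − b·x̄ = 17 − 0.399464·28 = 5.815013
ŷ(51) = a + b·51 = 5.815013 + 0.399464·51 = 26.187668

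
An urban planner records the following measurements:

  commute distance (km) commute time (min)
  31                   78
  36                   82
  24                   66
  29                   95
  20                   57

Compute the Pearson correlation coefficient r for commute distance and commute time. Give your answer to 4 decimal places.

n = 5, Σx = 140, Σy = 378, Σxy = 10849, Σx² = 4074, Σy² = 29438
Sxx = Σx² − (Σx)²/n = 4074 − 3920 = 154
Sxy = Σxy − (Σx)(Σy)/n = 10849 − 10584 = 265
Syy = Σy² − (Σy)²/n = 29438 − 28576.8 = 861.2
r = Sxy/√(Sxx·Syy) = 265/√(132624.8) = 265/364.176880 = 0.727668

0.7277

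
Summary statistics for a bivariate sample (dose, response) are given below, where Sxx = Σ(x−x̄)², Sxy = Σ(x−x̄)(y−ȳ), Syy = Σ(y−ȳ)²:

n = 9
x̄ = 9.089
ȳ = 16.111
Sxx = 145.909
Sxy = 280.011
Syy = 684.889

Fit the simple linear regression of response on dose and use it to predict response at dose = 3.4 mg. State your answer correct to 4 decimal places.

b = Sxy/Sxx = 280.011/145.909 = 1.919080
a = ȳ − b·x̄ = 16.111 − 1.919080·9.089 = -1.331515
ŷ(3.4) = a + b·3.4 = -1.331515 + 1.919080·3.4 = 5.193356

5.1934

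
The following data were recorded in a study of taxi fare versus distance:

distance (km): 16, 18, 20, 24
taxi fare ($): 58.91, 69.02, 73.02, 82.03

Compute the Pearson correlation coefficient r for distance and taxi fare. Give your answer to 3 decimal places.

n = 4, Σx = 78, Σy = 282.98, Σxy = 5614.04, Σx² = 1556, Σy² = 20294.9898
Sxx = Σx² − (Σx)²/n = 1556 − 1521 = 35
Sxy = Σxy − (Σx)(Σy)/n = 5614.04 − 5518.11 = 95.93
Syy = Σy² − (Σy)²/n = 20294.9898 − 20019.4201 = 275.5697
r = Sxy/√(Sxx·Syy) = 95.93/√(9644.9395) = 95.93/98.208653 = 0.976798

0.977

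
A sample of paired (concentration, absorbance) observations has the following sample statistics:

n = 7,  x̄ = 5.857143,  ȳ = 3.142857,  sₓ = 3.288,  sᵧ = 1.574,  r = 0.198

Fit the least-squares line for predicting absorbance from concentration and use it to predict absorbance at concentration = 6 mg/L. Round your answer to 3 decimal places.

b = r · sᵧ/sₓ = 0.198 · 1.574/3.288 = 0.094785
a = ȳ − b·x̄ = 3.142857 − 0.094785·5.857143 = 2.587690
ŷ(6) = a + b·6 = 2.587690 + 0.094785·6 = 3.156398

3.156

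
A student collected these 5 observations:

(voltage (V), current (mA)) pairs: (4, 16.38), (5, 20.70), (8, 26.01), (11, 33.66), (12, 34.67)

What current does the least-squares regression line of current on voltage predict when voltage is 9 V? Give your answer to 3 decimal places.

28.525

n = 5, Σx = 40, Σy = 131.42, Σxy = 1163.4, Σx² = 370
Sxx = Σx² − (Σx)²/n = 370 − 320 = 50
Sxy = Σxy − (Σx)(Σy)/n = 1163.4 − 1051.36 = 112.04
b = Sxy/Sxx = 112.04/50 = 2.2408
a = ȳ − b·x̄ = 26.284 − 2.2408·8 = 8.3576
ŷ(9) = a + b·9 = 8.3576 + 2.2408·9 = 28.5248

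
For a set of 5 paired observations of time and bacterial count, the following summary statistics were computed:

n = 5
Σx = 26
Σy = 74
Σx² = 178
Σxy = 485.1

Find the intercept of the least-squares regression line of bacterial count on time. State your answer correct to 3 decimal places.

2.614

Sxx = Σx² − (Σx)²/n = 178 − 135.2 = 42.8
Sxy = Σxy − (Σx)(Σy)/n = 485.1 − 384.8 = 100.3
b = Sxy/Sxx = 100.3/42.8 = 2.343458
a = ȳ − b·x̄ = 14.8 − 2.343458·5.2 = 2.614019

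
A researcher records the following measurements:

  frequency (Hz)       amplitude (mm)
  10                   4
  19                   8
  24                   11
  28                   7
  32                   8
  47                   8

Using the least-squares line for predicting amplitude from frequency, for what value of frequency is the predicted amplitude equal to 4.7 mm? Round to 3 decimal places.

-14.073

n = 6, Σx = 160, Σy = 46, Σxy = 1284, Σx² = 5054
Sxx = Σx² − (Σx)²/n = 5054 − 4266.666667 = 787.333333
Sxy = Σxy − (Σx)(Σy)/n = 1284 − 1226.666667 = 57.333333
b = Sxy/Sxx = 57.333333/787.333333 = 0.072820
a = ȳ − b·x̄ = 7.666667 − 0.072820·26.666667 = 5.724809
Set a + b·x = 4.7: x = (4.7 − 5.724809) / 0.072820 = -14.073256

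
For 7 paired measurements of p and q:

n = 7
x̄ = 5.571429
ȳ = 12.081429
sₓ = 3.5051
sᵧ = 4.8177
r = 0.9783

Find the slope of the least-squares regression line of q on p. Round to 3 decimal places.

1.345

b = r · sᵧ/sₓ = 0.9783 · 4.8177/3.5051 = 1.344657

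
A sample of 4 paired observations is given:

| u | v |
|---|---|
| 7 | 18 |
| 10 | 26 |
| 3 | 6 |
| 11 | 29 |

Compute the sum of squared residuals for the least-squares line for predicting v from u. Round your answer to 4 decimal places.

n = 4, Σx = 31, Σy = 79, Σxy = 723, Σx² = 279, Σy² = 1877
Sxx = Σx² − (Σx)²/n = 279 − 240.25 = 38.75
Sxy = Σxy − (Σx)(Σy)/n = 723 − 612.25 = 110.75
Syy = Σy² − (Σy)²/n = 1877 − 1560.25 = 316.75
b = Sxy/Sxx = 110.75/38.75 = 2.858065
SSE = Syy − b·Sxy = 316.75 − 2.858065·110.75 = 0.219355

0.2194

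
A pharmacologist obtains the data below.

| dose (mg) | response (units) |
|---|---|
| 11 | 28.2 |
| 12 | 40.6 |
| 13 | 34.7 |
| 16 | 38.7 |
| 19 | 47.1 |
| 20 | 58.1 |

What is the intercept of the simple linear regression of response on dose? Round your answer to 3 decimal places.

n = 6, Σx = 91, Σy = 247.4, Σxy = 3924.6, Σx² = 1451
Sxx = Σx² − (Σx)²/n = 1451 − 1380.166667 = 70.833333
Sxy = Σxy − (Σx)(Σy)/n = 3924.6 − 3752.233333 = 172.366667
b = Sxy/Sxx = 172.366667/70.833333 = 2.433412
a = ȳ − b·x̄ = 41.233333 − 2.433412·15.166667 = 4.326588

4.327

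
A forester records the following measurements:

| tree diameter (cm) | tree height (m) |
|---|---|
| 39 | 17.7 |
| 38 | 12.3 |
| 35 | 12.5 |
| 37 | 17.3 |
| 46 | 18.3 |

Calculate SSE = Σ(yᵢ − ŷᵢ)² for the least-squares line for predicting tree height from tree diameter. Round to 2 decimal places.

n = 5, Σx = 195, Σy = 78.1, Σxy = 3077.1, Σx² = 7675, Σy² = 1255.01
Sxx = Σx² − (Σx)²/n = 7675 − 7605 = 70
Sxy = Σxy − (Σx)(Σy)/n = 3077.1 − 3045.9 = 31.2
Syy = Σy² − (Σy)²/n = 1255.01 − 1219.922 = 35.088
b = Sxy/Sxx = 31.2/70 = 0.445714
SSE = Syy − b·Sxy = 35.088 − 0.445714·31.2 = 21.181714

21.18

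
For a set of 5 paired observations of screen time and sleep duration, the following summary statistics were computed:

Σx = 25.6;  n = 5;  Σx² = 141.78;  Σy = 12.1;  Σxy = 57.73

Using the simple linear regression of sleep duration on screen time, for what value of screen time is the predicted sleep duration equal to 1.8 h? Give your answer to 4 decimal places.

Sxx = Σx² − (Σx)²/n = 141.78 − 131.072 = 10.708
Sxy = Σxy − (Σx)(Σy)/n = 57.73 − 61.952 = -4.222
b = Sxy/Sxx = -4.222/10.708 = -0.394285
a = ȳ − b·x̄ = 2.42 − (-0.394285)·5.12 = 4.438737
Set a + b·x = 1.8: x = (1.8 − 4.438737) / (-0.394285) = 6.692468

6.6925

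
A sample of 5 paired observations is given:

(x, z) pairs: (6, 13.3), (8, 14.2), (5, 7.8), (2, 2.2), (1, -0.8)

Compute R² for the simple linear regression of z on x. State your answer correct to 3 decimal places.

0.953

n = 5, Σx = 22, Σy = 36.7, Σxy = 236, Σx² = 130, Σy² = 444.85
Sxx = Σx² − (Σx)²/n = 130 − 96.8 = 33.2
Sxy = Σxy − (Σx)(Σy)/n = 236 − 161.48 = 74.52
Syy = Σy² − (Σy)²/n = 444.85 − 269.378 = 175.472
R² = Sxy²/(Sxx·Syy) = (74.52)²/(33.2·175.472) = 0.953235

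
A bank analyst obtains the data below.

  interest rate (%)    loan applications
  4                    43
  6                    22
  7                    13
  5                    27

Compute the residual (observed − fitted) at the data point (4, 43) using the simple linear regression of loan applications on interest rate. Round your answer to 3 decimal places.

n = 4, Σx = 22, Σy = 105, Σxy = 530, Σx² = 126
Sxx = Σx² − (Σx)²/n = 126 − 121 = 5
Sxy = Σxy − (Σx)(Σy)/n = 530 − 577.5 = -47.5
b = Sxy/Sxx = -47.5/5 = -9.5
a = ȳ − b·x̄ = 26.25 − (-9.5)·5.5 = 78.5
ŷ(4) = 78.5 + (-9.5)·4 = 40.5
residual = y − ŷ = 43 − 40.5 = 2.5

2.500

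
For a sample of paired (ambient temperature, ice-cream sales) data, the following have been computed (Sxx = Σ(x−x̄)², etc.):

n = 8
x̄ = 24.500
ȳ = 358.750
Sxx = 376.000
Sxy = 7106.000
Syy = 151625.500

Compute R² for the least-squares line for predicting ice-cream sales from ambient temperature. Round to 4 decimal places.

R² = Sxy²/(Sxx·Syy) = (7106)²/(376·151625.5) = 0.885707

0.8857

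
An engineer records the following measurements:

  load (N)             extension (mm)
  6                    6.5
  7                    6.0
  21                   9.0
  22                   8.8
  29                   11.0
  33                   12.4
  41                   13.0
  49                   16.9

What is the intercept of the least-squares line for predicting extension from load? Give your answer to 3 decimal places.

4.340

n = 8, Σx = 208, Σy = 83.6, Σxy = 2552.9, Σx² = 7022
Sxx = Σx² − (Σx)²/n = 7022 − 5408 = 1614
Sxy = Σxy − (Σx)(Σy)/n = 2552.9 − 2173.6 = 379.3
b = Sxy/Sxx = 379.3/1614 = 0.235006
a = ȳ − b·x̄ = 10.45 − 0.235006·26 = 4.339839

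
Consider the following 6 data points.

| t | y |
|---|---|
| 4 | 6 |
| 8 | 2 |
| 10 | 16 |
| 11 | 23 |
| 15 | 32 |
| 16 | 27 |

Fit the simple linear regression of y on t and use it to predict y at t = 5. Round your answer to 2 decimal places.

4.30

n = 6, Σx = 64, Σy = 106, Σxy = 1365, Σx² = 782
Sxx = Σx² − (Σx)²/n = 782 − 682.666667 = 99.333333
Sxy = Σxy − (Σx)(Σy)/n = 1365 − 1130.666667 = 234.333333
b = Sxy/Sxx = 234.333333/99.333333 = 2.359060
a = ȳ − b·x̄ = 17.666667 − 2.359060·10.666667 = -7.496644
ŷ(5) = a + b·5 = -7.496644 + 2.359060·5 = 4.298658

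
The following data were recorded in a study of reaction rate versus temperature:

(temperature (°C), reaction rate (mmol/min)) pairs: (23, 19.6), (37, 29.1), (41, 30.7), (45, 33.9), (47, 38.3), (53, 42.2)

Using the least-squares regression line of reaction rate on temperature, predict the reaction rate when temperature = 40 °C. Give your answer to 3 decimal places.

n = 6, Σx = 246, Σy = 193.8, Σxy = 8348.4, Σx² = 10622
Sxx = Σx² − (Σx)²/n = 10622 − 10086 = 536
Sxy = Σxy − (Σx)(Σy)/n = 8348.4 − 7945.8 = 402.6
b = Sxy/Sxx = 402.6/536 = 0.751119
a = ȳ − b·x̄ = 32.3 − 0.751119·41 = 1.504104
ŷ(40) = a + b·40 = 1.504104 + 0.751119·40 = 31.548881

31.549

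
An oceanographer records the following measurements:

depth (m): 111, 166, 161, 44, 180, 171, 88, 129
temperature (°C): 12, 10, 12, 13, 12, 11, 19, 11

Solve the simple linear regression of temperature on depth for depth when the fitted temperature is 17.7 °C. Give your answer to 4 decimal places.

n = 8, Σx = 1050, Σy = 100, Σxy = 12628, Σx² = 153760
Sxx = Σx² − (Σx)²/n = 153760 − 137812.5 = 15947.5
Sxy = Σxy − (Σx)(Σy)/n = 12628 − 13125 = -497
b = Sxy/Sxx = -497/15947.5 = -0.031165
a = ȳ − b·x̄ = 12.5 − (-0.031165)·131.25 = 16.590375
Set a + b·x = 17.7: x = (17.7 − 16.590375) / (-0.031165) = -35.605131

-35.6051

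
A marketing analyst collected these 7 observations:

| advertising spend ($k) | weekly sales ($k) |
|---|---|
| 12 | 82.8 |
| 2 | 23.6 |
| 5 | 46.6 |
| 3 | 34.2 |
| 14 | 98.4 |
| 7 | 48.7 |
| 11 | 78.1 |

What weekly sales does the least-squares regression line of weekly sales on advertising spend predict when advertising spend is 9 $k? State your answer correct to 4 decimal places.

n = 7, Σx = 54, Σy = 412.4, Σxy = 3954, Σx² = 548
Sxx = Σx² − (Σx)²/n = 548 − 416.571429 = 131.428571
Sxy = Σxy − (Σx)(Σy)/n = 3954 − 3181.371429 = 772.628571
b = Sxy/Sxx = 772.628571/131.428571 = 5.878696
a = ȳ − b·x̄ = 58.914286 − 5.878696·7.714286 = 13.564348
ŷ(9) = a + b·9 = 13.564348 + 5.878696·9 = 66.472609

66.4726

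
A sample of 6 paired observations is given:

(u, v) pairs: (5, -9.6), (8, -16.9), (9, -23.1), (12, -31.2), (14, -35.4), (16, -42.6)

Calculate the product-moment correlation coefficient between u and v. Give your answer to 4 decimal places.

n = 6, Σx = 64, Σy = -158.8, Σxy = -1942.7, Σx² = 766, Σy² = 4952.74
Sxx = Σx² − (Σx)²/n = 766 − 682.666667 = 83.333333
Sxy = Σxy − (Σx)(Σy)/n = -1942.7 − (-1693.866667) = -248.833333
Syy = Σy² − (Σy)²/n = 4952.74 − 4202.906667 = 749.833333
r = Sxy/√(Sxx·Syy) = -248.833333/√(62486.111111) = -248.833333/249.972221 = -0.995444

-0.9954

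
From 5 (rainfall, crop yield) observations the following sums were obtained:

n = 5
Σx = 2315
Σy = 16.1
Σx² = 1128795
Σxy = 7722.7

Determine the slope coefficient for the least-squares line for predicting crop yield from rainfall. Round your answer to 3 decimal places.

Sxx = Σx² − (Σx)²/n = 1128795 − 1071845 = 56950
Sxy = Σxy − (Σx)(Σy)/n = 7722.7 − 7454.3 = 268.4
b = Sxy/Sxx = 268.4/56950 = 0.004713

0.005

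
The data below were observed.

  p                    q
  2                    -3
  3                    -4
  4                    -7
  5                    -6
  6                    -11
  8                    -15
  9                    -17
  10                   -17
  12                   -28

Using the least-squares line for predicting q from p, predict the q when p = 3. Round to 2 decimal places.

n = 9, Σx = 59, Σy = -108, Σxy = -921, Σx² = 479
Sxx = Σx² − (Σx)²/n = 479 − 386.777778 = 92.222222
Sxy = Σxy − (Σx)(Σy)/n = -921 − (-708) = -213
b = Sxy/Sxx = -213/92.222222 = -2.309639
a = ȳ − b·x̄ = -12 − (-2.309639)·6.555556 = 3.140964
ŷ(3) = a + b·3 = 3.140964 + (-2.309639)·3 = -3.787952

-3.79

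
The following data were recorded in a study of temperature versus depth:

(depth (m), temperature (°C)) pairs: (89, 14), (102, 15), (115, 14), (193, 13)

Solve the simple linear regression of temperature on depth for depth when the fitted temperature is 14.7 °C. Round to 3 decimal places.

74.375

n = 4, Σx = 499, Σy = 56, Σxy = 6895, Σx² = 68799
Sxx = Σx² − (Σx)²/n = 68799 − 62250.25 = 6548.75
Sxy = Σxy − (Σx)(Σy)/n = 6895 − 6986 = -91
b = Sxy/Sxx = -91/6548.75 = -0.013896
a = ȳ − b·x̄ = 14 − (-0.013896)·124.75 = 15.733499
Set a + b·x = 14.7: x = (14.7 − 15.733499) / (-0.013896) = 74.375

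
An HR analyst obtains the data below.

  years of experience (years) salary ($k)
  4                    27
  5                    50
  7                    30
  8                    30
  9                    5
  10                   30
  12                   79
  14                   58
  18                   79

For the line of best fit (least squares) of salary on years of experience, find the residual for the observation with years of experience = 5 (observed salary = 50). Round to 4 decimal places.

24.1477

n = 9, Σx = 87, Σy = 388, Σxy = 4335, Σx² = 999
Sxx = Σx² − (Σx)²/n = 999 − 841 = 158
Sxy = Σxy − (Σx)(Σy)/n = 4335 − 3750.666667 = 584.333333
b = Sxy/Sxx = 584.333333/158 = 3.698312
a = ȳ − b·x̄ = 43.111111 − 3.698312·9.666667 = 7.360759
ŷ(5) = 7.360759 + 3.698312·5 = 25.852321
residual = y − ŷ = 50 − 25.852321 = 24.147679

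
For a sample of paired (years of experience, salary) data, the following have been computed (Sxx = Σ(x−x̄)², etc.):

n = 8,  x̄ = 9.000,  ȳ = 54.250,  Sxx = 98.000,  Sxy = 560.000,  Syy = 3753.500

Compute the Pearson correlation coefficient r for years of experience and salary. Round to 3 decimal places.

0.923

r = Sxy/√(Sxx·Syy) = 560/√(367843) = 560/606.500618 = 0.923330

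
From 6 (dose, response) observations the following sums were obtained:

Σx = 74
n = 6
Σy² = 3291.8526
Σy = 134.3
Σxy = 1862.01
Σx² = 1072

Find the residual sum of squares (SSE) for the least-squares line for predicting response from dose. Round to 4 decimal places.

20.3577

Sxx = Σx² − (Σx)²/n = 1072 − 912.666667 = 159.333333
Sxy = Σxy − (Σx)(Σy)/n = 1862.01 − 1656.366667 = 205.643333
Syy = Σy² − (Σy)²/n = 3291.8526 − 3006.081667 = 285.770933
b = Sxy/Sxx = 205.643333/159.333333 = 1.290649
SSE = Syy − b·Sxy = 285.770933 − 1.290649·205.643333 = 20.357666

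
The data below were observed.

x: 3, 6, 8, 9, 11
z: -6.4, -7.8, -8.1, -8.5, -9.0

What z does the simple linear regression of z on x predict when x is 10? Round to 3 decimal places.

n = 5, Σx = 37, Σy = -39.8, Σxy = -306.3, Σx² = 311
Sxx = Σx² − (Σx)²/n = 311 − 273.8 = 37.2
Sxy = Σxy − (Σx)(Σy)/n = -306.3 − (-294.52) = -11.78
b = Sxy/Sxx = -11.78/37.2 = -0.316667
a = ȳ − b·x̄ = -7.96 − (-0.316667)·7.4 = -5.616667
ŷ(10) = a + b·10 = -5.616667 + (-0.316667)·10 = -8.783333

-8.783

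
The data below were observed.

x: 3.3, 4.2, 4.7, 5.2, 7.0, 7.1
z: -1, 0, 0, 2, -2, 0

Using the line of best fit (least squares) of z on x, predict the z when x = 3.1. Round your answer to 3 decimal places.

n = 6, Σx = 31.5, Σy = -1, Σxy = -6.9, Σx² = 177.07
Sxx = Σx² − (Σx)²/n = 177.07 − 165.375 = 11.695
Sxy = Σxy − (Σx)(Σy)/n = -6.9 − (-5.25) = -1.65
b = Sxy/Sxx = -1.65/11.695 = -0.141086
a = ȳ − b·x̄ = -0.166667 − (-0.141086)·5.25 = 0.574034
ŷ(3.1) = a + b·3.1 = 0.574034 + (-0.141086)·3.1 = 0.136668

0.137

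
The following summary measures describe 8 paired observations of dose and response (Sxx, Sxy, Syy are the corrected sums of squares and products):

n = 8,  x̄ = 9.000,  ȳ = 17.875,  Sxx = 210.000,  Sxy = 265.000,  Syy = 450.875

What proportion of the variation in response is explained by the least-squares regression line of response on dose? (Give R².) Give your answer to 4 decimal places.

0.7417

R² = Sxy²/(Sxx·Syy) = (265)²/(210·450.875) = 0.741680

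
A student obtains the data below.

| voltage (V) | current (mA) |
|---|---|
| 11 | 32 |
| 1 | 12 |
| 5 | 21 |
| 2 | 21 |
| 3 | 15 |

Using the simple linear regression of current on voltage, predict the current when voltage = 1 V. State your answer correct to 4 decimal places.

n = 5, Σx = 22, Σy = 101, Σxy = 556, Σx² = 160
Sxx = Σx² − (Σx)²/n = 160 − 96.8 = 63.2
Sxy = Σxy − (Σx)(Σy)/n = 556 − 444.4 = 111.6
b = Sxy/Sxx = 111.6/63.2 = 1.765823
a = ȳ − b·x̄ = 20.2 − 1.765823·4.4 = 12.430380
ŷ(1) = a + b·1 = 12.430380 + 1.765823·1 = 14.196203

14.1962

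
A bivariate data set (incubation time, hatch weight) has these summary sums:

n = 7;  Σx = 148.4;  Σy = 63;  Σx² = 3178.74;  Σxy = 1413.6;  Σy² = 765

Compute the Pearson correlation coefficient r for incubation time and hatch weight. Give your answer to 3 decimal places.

Sxx = Σx² − (Σx)²/n = 3178.74 − 3146.08 = 32.66
Sxy = Σxy − (Σx)(Σy)/n = 1413.6 − 1335.6 = 78
Syy = Σy² − (Σy)²/n = 765 − 567 = 198
r = Sxy/√(Sxx·Syy) = 78/√(6466.68) = 78/80.415670 = 0.969960

0.970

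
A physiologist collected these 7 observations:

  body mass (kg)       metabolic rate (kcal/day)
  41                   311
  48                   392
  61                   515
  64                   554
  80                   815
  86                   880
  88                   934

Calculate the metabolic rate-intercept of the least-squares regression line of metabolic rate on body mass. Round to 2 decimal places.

-259.47

n = 7, Σx = 468, Σy = 4401, Σxy = 321510, Σx² = 33342
Sxx = Σx² − (Σx)²/n = 33342 − 31289.142857 = 2052.857143
Sxy = Σxy − (Σx)(Σy)/n = 321510 − 294238.285714 = 27271.714286
b = Sxy/Sxx = 27271.714286/2052.857143 = 13.284760
a = ȳ − b·x̄ = 628.714286 − 13.284760·66.857143 = -259.466806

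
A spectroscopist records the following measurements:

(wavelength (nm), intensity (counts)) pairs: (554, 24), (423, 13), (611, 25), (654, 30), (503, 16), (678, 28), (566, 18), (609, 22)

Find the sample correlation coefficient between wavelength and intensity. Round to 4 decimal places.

0.9162

n = 8, Σx = 4598, Σy = 176, Σxy = 104308, Σx² = 2690812, Σy² = 4118
Sxx = Σx² − (Σx)²/n = 2690812 − 2642700.5 = 48111.5
Sxy = Σxy − (Σx)(Σy)/n = 104308 − 101156 = 3152
Syy = Σy² − (Σy)²/n = 4118 − 3872 = 246
r = Sxy/√(Sxx·Syy) = 3152/√(11835429) = 3152/3440.265833 = 0.916208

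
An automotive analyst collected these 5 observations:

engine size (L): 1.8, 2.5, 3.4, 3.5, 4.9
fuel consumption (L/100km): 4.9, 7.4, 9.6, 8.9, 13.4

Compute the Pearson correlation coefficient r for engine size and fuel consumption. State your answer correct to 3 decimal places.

n = 5, Σx = 16.1, Σy = 44.2, Σxy = 156.77, Σx² = 57.31, Σy² = 429.7
Sxx = Σx² − (Σx)²/n = 57.31 − 51.842 = 5.468
Sxy = Σxy − (Σx)(Σy)/n = 156.77 − 142.324 = 14.446
Syy = Σy² − (Σy)²/n = 429.7 − 390.728 = 38.972
r = Sxy/√(Sxx·Syy) = 14.446/√(213.098896) = 14.446/14.597907 = 0.989594

0.990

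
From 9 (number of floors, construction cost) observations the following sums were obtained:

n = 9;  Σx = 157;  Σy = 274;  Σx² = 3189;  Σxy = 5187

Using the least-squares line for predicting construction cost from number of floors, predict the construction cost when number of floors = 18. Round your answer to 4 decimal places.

30.9469

Sxx = Σx² − (Σx)²/n = 3189 − 2738.777778 = 450.222222
Sxy = Σxy − (Σx)(Σy)/n = 5187 − 4779.777778 = 407.222222
b = Sxy/Sxx = 407.222222/450.222222 = 0.904492
a = ȳ − b·x̄ = 30.444444 − 0.904492·17.444444 = 14.666091
ŷ(18) = a + b·18 = 14.666091 + 0.904492·18 = 30.946940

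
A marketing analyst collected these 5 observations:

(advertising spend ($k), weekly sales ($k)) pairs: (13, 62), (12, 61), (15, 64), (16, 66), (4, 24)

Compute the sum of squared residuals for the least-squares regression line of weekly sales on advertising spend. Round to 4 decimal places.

66.3556

n = 5, Σx = 60, Σy = 277, Σxy = 3650, Σx² = 810, Σy² = 16593
Sxx = Σx² − (Σx)²/n = 810 − 720 = 90
Sxy = Σxy − (Σx)(Σy)/n = 3650 − 3324 = 326
Syy = Σy² − (Σy)²/n = 16593 − 15345.8 = 1247.2
b = Sxy/Sxx = 326/90 = 3.622222
SSE = Syy − b·Sxy = 1247.2 − 3.622222·326 = 66.355556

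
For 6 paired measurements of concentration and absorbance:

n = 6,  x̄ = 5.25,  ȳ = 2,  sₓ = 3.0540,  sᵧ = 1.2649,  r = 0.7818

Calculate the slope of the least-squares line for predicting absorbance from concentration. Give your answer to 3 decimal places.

0.324

b = r · sᵧ/sₓ = 0.7818 · 1.2649/3.054 = 0.323804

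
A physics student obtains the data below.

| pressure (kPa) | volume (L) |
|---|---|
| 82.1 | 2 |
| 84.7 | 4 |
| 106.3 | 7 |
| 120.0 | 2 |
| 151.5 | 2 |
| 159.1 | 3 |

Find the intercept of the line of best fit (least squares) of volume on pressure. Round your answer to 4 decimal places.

5.0501

n = 6, Σx = 703.7, Σy = 20, Σxy = 2267.4, Σx² = 87879.25
Sxx = Σx² − (Σx)²/n = 87879.25 − 82532.281667 = 5346.968333
Sxy = Σxy − (Σx)(Σy)/n = 2267.4 − 2345.666667 = -78.266667
b = Sxy/Sxx = -78.266667/5346.968333 = -0.014638
a = ȳ − b·x̄ = 3.333333 − (-0.014638)·117.283333 = 5.050077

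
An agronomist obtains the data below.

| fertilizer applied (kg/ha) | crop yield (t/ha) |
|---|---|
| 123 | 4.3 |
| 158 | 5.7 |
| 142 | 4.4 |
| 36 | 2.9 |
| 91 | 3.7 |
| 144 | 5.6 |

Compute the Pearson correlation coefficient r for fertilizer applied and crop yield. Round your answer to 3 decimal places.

n = 6, Σx = 694, Σy = 26.6, Σxy = 3301.8, Σx² = 90570, Σy² = 123.8
Sxx = Σx² − (Σx)²/n = 90570 − 80272.666667 = 10297.333333
Sxy = Σxy − (Σx)(Σy)/n = 3301.8 − 3076.733333 = 225.066667
Syy = Σy² − (Σy)²/n = 123.8 − 117.926667 = 5.873333
r = Sxy/√(Sxx·Syy) = 225.066667/√(60479.671111) = 225.066667/245.926150 = 0.915180

0.915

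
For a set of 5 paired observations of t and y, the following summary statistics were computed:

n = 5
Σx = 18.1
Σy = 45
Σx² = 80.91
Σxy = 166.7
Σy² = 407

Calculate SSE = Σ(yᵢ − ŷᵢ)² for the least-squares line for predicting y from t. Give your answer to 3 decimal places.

1.062

Sxx = Σx² − (Σx)²/n = 80.91 − 65.522 = 15.388
Sxy = Σxy − (Σx)(Σy)/n = 166.7 − 162.9 = 3.8
Syy = Σy² − (Σy)²/n = 407 − 405 = 2
b = Sxy/Sxx = 3.8/15.388 = 0.246946
SSE = Syy − b·Sxy = 2 − 0.246946·3.8 = 1.061606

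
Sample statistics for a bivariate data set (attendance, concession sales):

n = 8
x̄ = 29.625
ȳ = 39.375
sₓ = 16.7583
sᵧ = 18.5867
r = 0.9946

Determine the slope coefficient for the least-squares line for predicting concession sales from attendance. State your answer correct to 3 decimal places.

1.103

b = r · sᵧ/sₓ = 0.9946 · 18.5867/16.7583 = 1.103115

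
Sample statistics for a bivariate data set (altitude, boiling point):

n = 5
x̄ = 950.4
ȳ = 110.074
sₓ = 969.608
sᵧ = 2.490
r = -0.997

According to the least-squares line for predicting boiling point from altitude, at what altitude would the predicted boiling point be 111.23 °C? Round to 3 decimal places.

498.898

b = r · sᵧ/sₓ = -0.997 · 2.49/969.608 = -0.002560
a = ȳ − b·x̄ = 110.074 − (-0.002560)·950.4 = 112.507351
Set a + b·x = 111.23: x = (111.23 − 112.507351) / (-0.002560) = 498.898166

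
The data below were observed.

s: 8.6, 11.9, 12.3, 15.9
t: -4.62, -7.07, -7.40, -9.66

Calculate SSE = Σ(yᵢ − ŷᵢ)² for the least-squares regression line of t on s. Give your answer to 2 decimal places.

n = 4, Σx = 48.7, Σy = -28.75, Σxy = -368.479, Σx² = 619.67, Σy² = 219.4049
Sxx = Σx² − (Σx)²/n = 619.67 − 592.9225 = 26.7475
Sxy = Σxy − (Σx)(Σy)/n = -368.479 − (-350.03125) = -18.44775
Syy = Σy² − (Σy)²/n = 219.4049 − 206.640625 = 12.764275
b = Sxy/Sxx = -18.44775/26.7475 = -0.689700
SSE = Syy − b·Sxy = 12.764275 − (-0.689700)·(-18.44775) = 0.040862

0.04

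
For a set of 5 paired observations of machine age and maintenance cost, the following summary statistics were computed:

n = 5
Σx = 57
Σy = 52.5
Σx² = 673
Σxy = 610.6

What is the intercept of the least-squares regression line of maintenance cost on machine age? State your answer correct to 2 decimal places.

4.55

Sxx = Σx² − (Σx)²/n = 673 − 649.8 = 23.2
Sxy = Σxy − (Σx)(Σy)/n = 610.6 − 598.5 = 12.1
b = Sxy/Sxx = 12.1/23.2 = 0.521552
a = ȳ − b·x̄ = 10.5 − 0.521552·11.4 = 4.554310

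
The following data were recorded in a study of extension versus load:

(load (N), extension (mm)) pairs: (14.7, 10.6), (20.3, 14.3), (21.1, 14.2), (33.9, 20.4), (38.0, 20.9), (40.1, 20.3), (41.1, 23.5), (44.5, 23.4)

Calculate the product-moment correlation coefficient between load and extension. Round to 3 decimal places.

n = 8, Σx = 253.7, Σy = 147.6, Σxy = 5052.67, Σx² = 8944.07, Σy² = 2883.36
Sxx = Σx² − (Σx)²/n = 8944.07 − 8045.46125 = 898.60875
Sxy = Σxy − (Σx)(Σy)/n = 5052.67 − 4680.765 = 371.905
Syy = Σy² − (Σy)²/n = 2883.36 − 2723.22 = 160.14
r = Sxy/√(Sxx·Syy) = 371.905/√(143903.205225) = 371.905/379.345759 = 0.980385

0.980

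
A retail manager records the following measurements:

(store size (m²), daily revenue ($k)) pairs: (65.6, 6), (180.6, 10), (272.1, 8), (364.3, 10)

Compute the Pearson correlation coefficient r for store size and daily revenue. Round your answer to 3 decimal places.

0.705

n = 4, Σx = 882.6, Σy = 34, Σxy = 8019.4, Σx² = 243672.62, Σy² = 300
Sxx = Σx² − (Σx)²/n = 243672.62 − 194745.69 = 48926.93
Sxy = Σxy − (Σx)(Σy)/n = 8019.4 − 7502.1 = 517.3
Syy = Σy² − (Σy)²/n = 300 − 289 = 11
r = Sxy/√(Sxx·Syy) = 517.3/√(538196.23) = 517.3/733.618586 = 0.705135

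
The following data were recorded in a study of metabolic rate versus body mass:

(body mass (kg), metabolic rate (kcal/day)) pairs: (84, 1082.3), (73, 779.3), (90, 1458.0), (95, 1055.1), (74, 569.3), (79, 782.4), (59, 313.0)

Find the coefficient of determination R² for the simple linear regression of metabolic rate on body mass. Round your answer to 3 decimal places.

0.773

n = 7, Σx = 554, Σy = 6039.4, Σxy = 501661.4, Σx² = 44708, Σy² = 6051903.04
Sxx = Σx² − (Σx)²/n = 44708 − 43845.142857 = 862.857143
Sxy = Σxy − (Σx)(Σy)/n = 501661.4 − 477975.371429 = 23686.028571
Syy = Σy² − (Σy)²/n = 6051903.04 − 5210621.765714 = 841281.274286
R² = Sxy²/(Sxx·Syy) = (23686.028571)²/(862.857143·841281.274286) = 0.772866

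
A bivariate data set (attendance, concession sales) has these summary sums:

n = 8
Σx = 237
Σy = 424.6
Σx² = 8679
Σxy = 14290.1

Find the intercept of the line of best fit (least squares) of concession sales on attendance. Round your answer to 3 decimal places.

22.495

Sxx = Σx² − (Σx)²/n = 8679 − 7021.125 = 1657.875
Sxy = Σxy − (Σx)(Σy)/n = 14290.1 − 12578.775 = 1711.325
b = Sxy/Sxx = 1711.325/1657.875 = 1.032240
a = ȳ − b·x̄ = 53.075 − 1.032240·29.625 = 22.494888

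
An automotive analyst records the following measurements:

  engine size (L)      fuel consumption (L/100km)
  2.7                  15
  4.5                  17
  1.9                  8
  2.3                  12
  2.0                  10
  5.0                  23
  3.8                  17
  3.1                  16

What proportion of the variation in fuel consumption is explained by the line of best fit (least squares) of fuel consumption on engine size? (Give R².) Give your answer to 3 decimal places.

n = 8, Σx = 25.3, Σy = 118, Σxy = 409, Σx² = 89.49, Σy² = 1896
Sxx = Σx² − (Σx)²/n = 89.49 − 80.01125 = 9.47875
Sxy = Σxy − (Σx)(Σy)/n = 409 − 373.175 = 35.825
Syy = Σy² − (Σy)²/n = 1896 − 1740.5 = 155.5
R² = Sxy²/(Sxx·Syy) = (35.825)²/(9.47875·155.5) = 0.870745

0.871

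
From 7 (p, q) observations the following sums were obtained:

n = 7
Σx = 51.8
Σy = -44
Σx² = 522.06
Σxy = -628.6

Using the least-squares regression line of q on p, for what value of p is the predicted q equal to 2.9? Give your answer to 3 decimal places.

3.194

Sxx = Σx² − (Σx)²/n = 522.06 − 383.32 = 138.74
Sxy = Σxy − (Σx)(Σy)/n = -628.6 − (-325.6) = -303
b = Sxy/Sxx = -303/138.74 = -2.183941
a = ȳ − b·x̄ = -6.285714 − (-2.183941)·7.4 = 9.875450
Set a + b·x = 2.9: x = (2.9 − 9.875450) / (-2.183941) = 3.193974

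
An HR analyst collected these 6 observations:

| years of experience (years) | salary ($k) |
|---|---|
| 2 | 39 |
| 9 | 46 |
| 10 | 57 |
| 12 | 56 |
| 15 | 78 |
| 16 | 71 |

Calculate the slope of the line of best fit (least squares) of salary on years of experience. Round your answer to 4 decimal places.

n = 6, Σx = 64, Σy = 347, Σxy = 4040, Σx² = 810
Sxx = Σx² − (Σx)²/n = 810 − 682.666667 = 127.333333
Sxy = Σxy − (Σx)(Σy)/n = 4040 − 3701.333333 = 338.666667
b = Sxy/Sxx = 338.666667/127.333333 = 2.659686

2.6597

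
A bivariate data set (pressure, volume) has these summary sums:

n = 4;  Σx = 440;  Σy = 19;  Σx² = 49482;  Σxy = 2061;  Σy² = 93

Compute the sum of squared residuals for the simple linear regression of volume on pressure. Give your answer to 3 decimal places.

Sxx = Σx² − (Σx)²/n = 49482 − 48400 = 1082
Sxy = Σxy − (Σx)(Σy)/n = 2061 − 2090 = -29
Syy = Σy² − (Σy)²/n = 93 − 90.25 = 2.75
b = Sxy/Sxx = -29/1082 = -0.026802
SSE = Syy − b·Sxy = 2.75 − (-0.026802)·(-29) = 1.972736

1.973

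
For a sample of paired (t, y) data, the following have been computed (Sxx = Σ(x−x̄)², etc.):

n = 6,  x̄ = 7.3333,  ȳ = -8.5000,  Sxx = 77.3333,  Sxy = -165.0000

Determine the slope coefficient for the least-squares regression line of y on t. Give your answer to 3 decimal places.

b = Sxy/Sxx = -165/77.3333 = -2.133622

-2.134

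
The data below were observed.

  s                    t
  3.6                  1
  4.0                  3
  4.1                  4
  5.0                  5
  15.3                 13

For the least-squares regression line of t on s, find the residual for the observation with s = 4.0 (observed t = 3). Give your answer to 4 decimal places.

-0.0533

n = 5, Σx = 32, Σy = 26, Σxy = 255.9, Σx² = 304.86
Sxx = Σx² − (Σx)²/n = 304.86 − 204.8 = 100.06
Sxy = Σxy − (Σx)(Σy)/n = 255.9 − 166.4 = 89.5
b = Sxy/Sxx = 89.5/100.06 = 0.894463
a = ȳ − b·x̄ = 5.2 − 0.894463·6.4 = -0.524565
ŷ(4.0) = -0.524565 + 0.894463·4 = 3.053288
residual = y − ŷ = 3 − 3.053288 = -0.053288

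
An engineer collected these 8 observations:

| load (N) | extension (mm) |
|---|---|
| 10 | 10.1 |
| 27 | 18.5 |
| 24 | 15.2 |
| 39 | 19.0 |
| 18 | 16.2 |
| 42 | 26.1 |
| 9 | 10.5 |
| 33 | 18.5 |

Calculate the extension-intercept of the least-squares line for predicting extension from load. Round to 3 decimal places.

7.136

n = 8, Σx = 202, Σy = 134.1, Σxy = 3799.1, Σx² = 6184
Sxx = Σx² − (Σx)²/n = 6184 − 5100.5 = 1083.5
Sxy = Σxy − (Σx)(Σy)/n = 3799.1 − 3386.025 = 413.075
b = Sxy/Sxx = 413.075/1083.5 = 0.381241
a = ȳ − b·x̄ = 16.7625 − 0.381241·25.25 = 7.136156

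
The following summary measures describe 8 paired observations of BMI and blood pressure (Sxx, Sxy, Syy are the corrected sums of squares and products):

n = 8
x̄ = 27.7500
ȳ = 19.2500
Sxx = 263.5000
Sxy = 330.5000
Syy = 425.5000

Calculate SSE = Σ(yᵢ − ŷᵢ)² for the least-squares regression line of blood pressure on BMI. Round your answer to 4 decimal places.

10.9639

b = Sxy/Sxx = 330.5/263.5 = 1.254269
SSE = Syy − b·Sxy = 425.5 − 1.254269·330.5 = 10.963947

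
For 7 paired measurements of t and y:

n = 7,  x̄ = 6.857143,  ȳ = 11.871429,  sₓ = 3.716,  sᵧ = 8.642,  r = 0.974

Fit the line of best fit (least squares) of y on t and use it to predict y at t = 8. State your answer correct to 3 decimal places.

14.460

b = r · sᵧ/sₓ = 0.974 · 8.642/3.716 = 2.265153
a = ȳ − b·x̄ = 11.871429 − 2.265153·6.857143 = -3.661048
ŷ(8) = a + b·8 = -3.661048 + 2.265153·8 = 14.460175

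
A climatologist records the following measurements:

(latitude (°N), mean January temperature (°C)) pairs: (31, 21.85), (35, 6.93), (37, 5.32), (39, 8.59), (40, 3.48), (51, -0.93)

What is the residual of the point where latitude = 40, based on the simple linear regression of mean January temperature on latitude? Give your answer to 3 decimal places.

n = 6, Σx = 233, Σy = 45.24, Σxy = 1543.52, Σx² = 9277
Sxx = Σx² − (Σx)²/n = 9277 − 9048.166667 = 228.833333
Sxy = Σxy − (Σx)(Σy)/n = 1543.52 − 1756.82 = -213.3
b = Sxy/Sxx = -213.3/228.833333 = -0.932119
a = ȳ − b·x̄ = 7.54 − (-0.932119)·38.833333 = 43.737305
ŷ(40) = 43.737305 + (-0.932119)·40 = 6.452527
residual = y − ŷ = 3.48 − 6.452527 = -2.972527

-2.973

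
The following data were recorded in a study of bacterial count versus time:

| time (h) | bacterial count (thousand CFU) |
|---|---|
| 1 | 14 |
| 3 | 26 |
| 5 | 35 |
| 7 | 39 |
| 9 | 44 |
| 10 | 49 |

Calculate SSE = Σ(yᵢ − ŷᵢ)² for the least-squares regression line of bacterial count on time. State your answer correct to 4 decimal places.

28.6959

n = 6, Σx = 35, Σy = 207, Σxy = 1426, Σx² = 265, Σy² = 7955
Sxx = Σx² − (Σx)²/n = 265 − 204.166667 = 60.833333
Sxy = Σxy − (Σx)(Σy)/n = 1426 − 1207.5 = 218.5
Syy = Σy² − (Σy)²/n = 7955 − 7141.5 = 813.5
b = Sxy/Sxx = 218.5/60.833333 = 3.591781
SSE = Syy − b·Sxy = 813.5 − 3.591781·218.5 = 28.695890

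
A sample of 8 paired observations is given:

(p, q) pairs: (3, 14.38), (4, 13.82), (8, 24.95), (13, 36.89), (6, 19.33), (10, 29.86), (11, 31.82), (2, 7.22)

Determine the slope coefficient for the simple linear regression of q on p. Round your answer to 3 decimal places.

2.538

n = 8, Σx = 57, Σy = 178.27, Σxy = 1556.63, Σx² = 519
Sxx = Σx² − (Σx)²/n = 519 − 406.125 = 112.875
Sxy = Σxy − (Σx)(Σy)/n = 1556.63 − 1270.17375 = 286.45625
b = Sxy/Sxx = 286.45625/112.875 = 2.537818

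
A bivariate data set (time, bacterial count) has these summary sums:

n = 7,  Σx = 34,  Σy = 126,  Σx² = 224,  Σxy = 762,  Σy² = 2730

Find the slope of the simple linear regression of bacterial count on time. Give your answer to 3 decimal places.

2.549

Sxx = Σx² − (Σx)²/n = 224 − 165.142857 = 58.857143
Sxy = Σxy − (Σx)(Σy)/n = 762 − 612 = 150
b = Sxy/Sxx = 150/58.857143 = 2.548544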